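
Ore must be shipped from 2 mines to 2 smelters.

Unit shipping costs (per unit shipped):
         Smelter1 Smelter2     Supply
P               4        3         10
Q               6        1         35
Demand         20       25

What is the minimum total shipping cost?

One minimum-cost allocation:
  P to Smelter1: 10 × 4 = 40
  Q to Smelter1: 10 × 6 = 60
  Q to Smelter2: 25 × 1 = 25
Total = 40 + 60 + 25 = 125.

125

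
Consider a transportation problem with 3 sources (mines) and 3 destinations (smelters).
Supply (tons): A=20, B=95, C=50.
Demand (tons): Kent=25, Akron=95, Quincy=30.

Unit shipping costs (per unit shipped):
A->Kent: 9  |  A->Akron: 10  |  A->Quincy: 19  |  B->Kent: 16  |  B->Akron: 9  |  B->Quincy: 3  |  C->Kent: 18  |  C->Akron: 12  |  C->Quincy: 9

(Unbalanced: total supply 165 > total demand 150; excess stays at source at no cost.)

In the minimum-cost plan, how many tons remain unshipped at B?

0

Minimum-cost shipments:
  A–Kent: 20 tons
  B–Akron: 65 tons
  B–Quincy: 30 tons
  C–Kent: 5 tons
  C–Akron: 30 tons
Total cost = 1305.
B ships 95 of its 95, leaving 0.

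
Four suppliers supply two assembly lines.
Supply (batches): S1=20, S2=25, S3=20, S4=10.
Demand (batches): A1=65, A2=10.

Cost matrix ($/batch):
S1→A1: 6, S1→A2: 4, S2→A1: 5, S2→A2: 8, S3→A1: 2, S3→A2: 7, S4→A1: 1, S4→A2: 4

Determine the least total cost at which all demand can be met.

One minimum-cost allocation:
  S1→A1: 10 batches
  S1→A2: 10 batches
  S2→A1: 25 batches
  S3→A1: 20 batches
  S4→A1: 10 batches
Total cost = $275.

275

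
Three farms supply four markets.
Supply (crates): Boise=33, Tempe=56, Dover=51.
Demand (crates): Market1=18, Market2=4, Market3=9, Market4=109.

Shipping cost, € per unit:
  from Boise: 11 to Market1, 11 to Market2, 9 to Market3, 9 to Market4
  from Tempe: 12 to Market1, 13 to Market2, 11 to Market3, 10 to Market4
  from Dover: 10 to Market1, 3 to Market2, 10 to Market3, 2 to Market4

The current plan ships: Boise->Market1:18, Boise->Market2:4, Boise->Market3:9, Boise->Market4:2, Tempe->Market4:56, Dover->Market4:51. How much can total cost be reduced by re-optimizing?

Current plan cost = 18·11 + 4·11 + 9·9 + 2·9 + 56·10 + 51·2 = €1003.
Optimal plan:
  Boise–Market3: 9 crates
  Boise–Market4: 24 crates
  Tempe–Market1: 18 crates
  Tempe–Market4: 38 crates
  Dover–Market2: 4 crates
  Dover–Market4: 47 crates
Optimal cost = €999.
Saving = 1003 − 999 = €4.

4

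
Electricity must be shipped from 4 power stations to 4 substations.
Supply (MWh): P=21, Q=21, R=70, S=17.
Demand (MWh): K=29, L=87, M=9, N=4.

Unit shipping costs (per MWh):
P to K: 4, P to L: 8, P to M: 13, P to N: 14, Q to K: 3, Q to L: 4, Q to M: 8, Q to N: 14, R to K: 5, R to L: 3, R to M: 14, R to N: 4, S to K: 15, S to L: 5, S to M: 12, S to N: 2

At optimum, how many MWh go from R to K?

Optimal shipments:
  P to K: 21 MWh
  Q to K: 8 MWh
  Q to L: 4 MWh
  Q to M: 9 MWh
  R to L: 70 MWh
  S to L: 13 MWh
  S to N: 4 MWh
Total cost = 479.
The route R→K is not used.

0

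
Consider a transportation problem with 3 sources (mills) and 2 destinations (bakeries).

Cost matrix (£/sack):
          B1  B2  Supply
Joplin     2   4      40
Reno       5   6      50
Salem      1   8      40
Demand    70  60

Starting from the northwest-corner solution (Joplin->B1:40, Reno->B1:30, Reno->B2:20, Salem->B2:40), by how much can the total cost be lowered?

230

Current plan cost = 40·2 + 30·5 + 20·6 + 40·8 = £670.
Optimal plan:
  Joplin–B1: 30 sacks
  Joplin–B2: 10 sacks
  Reno–B2: 50 sacks
  Salem–B1: 40 sacks
Optimal cost = £440.
Saving = 670 − 440 = £230.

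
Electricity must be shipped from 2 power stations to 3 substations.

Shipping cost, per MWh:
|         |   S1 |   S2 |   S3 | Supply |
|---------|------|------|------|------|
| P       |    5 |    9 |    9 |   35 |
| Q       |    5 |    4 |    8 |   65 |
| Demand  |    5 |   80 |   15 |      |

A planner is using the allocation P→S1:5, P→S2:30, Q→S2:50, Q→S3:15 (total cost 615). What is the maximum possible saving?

60

Current plan cost = 5·5 + 30·9 + 50·4 + 15·8 = 615.
Optimal plan:
  P→S1: 5 MWh
  P→S2: 15 MWh
  P→S3: 15 MWh
  Q→S2: 65 MWh
Optimal cost = 555.
Saving = 615 − 555 = 60.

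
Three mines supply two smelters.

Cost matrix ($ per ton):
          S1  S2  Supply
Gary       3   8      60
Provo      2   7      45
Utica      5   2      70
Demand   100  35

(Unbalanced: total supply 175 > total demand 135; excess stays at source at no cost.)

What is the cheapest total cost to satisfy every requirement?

One minimum-cost allocation:
  Gary->S1: 55 tons
  Provo->S1: 45 tons
  Utica->S2: 35 tons
Total cost = $325.

325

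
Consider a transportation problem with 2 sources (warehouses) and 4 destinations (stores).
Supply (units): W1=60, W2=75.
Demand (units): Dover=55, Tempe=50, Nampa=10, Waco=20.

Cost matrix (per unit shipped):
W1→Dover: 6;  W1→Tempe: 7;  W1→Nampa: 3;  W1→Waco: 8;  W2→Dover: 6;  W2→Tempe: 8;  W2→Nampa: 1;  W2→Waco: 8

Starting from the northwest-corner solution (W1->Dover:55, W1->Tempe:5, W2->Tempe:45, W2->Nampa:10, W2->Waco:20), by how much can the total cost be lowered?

45

Current plan cost = 55·6 + 5·7 + 45·8 + 10·1 + 20·8 = 895.
Optimal plan:
  W1 to Dover: 10 units
  W1 to Tempe: 50 units
  W2 to Dover: 45 units
  W2 to Nampa: 10 units
  W2 to Waco: 20 units
Optimal cost = 850.
Saving = 895 − 850 = 45.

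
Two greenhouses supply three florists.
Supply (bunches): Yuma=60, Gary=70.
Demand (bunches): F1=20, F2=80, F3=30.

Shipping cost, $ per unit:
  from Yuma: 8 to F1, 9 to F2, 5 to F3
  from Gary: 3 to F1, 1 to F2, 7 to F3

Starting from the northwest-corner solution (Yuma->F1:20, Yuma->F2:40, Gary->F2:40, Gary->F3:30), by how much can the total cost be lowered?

Current plan cost = 20·8 + 40·9 + 40·1 + 30·7 = $770.
Optimal plan:
  Yuma->F1: 20 × $8 = $160
  Yuma->F2: 10 × $9 = $90
  Yuma->F3: 30 × $5 = $150
  Gary->F2: 70 × $1 = $70
Optimal cost = $470.
Saving = 770 − 470 = $300.

300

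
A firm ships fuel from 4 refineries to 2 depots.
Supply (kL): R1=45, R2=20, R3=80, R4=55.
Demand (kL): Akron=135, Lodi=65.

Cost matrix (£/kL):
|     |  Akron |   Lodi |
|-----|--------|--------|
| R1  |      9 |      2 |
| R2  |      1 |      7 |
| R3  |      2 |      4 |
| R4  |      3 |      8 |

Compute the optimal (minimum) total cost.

475

Optimal allocation:
  R1→Lodi: 45 × £2 = £90
  R2→Akron: 20 × £1 = £20
  R3→Akron: 60 × £2 = £120
  R3→Lodi: 20 × £4 = £80
  R4→Akron: 55 × £3 = £165
Total = 90 + 20 + 120 + 80 + 165 = £475.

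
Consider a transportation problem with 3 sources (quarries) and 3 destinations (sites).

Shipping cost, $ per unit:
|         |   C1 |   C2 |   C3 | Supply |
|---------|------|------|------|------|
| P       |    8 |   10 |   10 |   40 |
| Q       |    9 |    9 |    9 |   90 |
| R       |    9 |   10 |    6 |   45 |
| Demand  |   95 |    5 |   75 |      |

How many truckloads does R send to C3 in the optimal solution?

45

Optimal shipments:
  P to C1: 40 truckloads
  Q to C1: 55 truckloads
  Q to C2: 5 truckloads
  Q to C3: 30 truckloads
  R to C3: 45 truckloads
Total cost = $1400.
So R→C3 carries 45 truckloads.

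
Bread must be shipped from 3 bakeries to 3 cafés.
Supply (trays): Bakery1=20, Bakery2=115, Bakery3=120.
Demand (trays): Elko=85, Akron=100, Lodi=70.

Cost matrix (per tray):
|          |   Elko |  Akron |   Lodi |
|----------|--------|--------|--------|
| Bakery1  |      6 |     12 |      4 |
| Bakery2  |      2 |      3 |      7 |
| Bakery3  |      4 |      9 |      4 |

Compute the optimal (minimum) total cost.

One minimum-cost allocation:
  Bakery1->Lodi: 20 × 4 = 80
  Bakery2->Elko: 15 × 2 = 30
  Bakery2->Akron: 100 × 3 = 300
  Bakery3->Elko: 70 × 4 = 280
  Bakery3->Lodi: 50 × 4 = 200
Total = 80 + 30 + 300 + 280 + 200 = 890.

890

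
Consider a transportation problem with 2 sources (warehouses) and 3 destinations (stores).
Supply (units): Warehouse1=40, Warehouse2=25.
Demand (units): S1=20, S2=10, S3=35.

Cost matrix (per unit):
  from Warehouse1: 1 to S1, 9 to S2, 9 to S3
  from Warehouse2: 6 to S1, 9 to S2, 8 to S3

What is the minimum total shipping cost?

400

Optimal allocation:
  Warehouse1→S1: 20 × 1 = 20
  Warehouse1→S2: 10 × 9 = 90
  Warehouse1→S3: 10 × 9 = 90
  Warehouse2→S3: 25 × 8 = 200
Total = 20 + 90 + 90 + 200 = 400.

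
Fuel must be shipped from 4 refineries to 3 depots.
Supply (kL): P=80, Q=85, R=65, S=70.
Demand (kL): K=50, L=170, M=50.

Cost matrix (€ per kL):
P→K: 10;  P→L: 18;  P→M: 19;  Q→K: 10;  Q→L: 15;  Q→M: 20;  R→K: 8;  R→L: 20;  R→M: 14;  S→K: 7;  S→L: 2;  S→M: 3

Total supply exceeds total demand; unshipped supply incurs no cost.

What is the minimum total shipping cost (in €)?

Optimal allocation:
  P→K: 35 kL
  P→L: 15 kL
  Q→L: 85 kL
  R→K: 15 kL
  R→M: 50 kL
  S→L: 70 kL
Total cost = €2855.

2855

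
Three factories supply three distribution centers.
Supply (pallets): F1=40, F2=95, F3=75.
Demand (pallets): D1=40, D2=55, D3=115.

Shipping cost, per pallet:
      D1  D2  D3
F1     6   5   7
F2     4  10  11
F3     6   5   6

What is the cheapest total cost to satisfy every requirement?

1400

An optimal shipping plan:
  F1→D2: 40 × 5 = 200
  F2→D1: 40 × 4 = 160
  F2→D3: 55 × 11 = 605
  F3→D2: 15 × 5 = 75
  F3→D3: 60 × 6 = 360
Total = 200 + 160 + 605 + 75 + 360 = 1400.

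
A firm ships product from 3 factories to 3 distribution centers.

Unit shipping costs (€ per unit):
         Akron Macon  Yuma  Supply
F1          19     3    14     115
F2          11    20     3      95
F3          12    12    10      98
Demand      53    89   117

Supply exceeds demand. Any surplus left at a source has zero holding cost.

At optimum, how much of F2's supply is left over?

0

An optimal plan:
  F1->Macon: 89 × €3 = €267
  F2->Yuma: 95 × €3 = €285
  F3->Akron: 53 × €12 = €636
  F3->Yuma: 22 × €10 = €220
Total cost = €1408.
F2 ships 95 of its 95, leaving 0.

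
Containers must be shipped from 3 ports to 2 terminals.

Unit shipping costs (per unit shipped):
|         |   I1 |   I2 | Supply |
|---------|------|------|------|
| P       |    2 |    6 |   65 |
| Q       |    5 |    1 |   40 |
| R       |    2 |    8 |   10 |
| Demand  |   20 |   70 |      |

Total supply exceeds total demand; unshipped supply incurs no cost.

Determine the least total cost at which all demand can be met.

An optimal shipping plan:
  P–I1: 10 × 2 = 20
  P–I2: 30 × 6 = 180
  Q–I2: 40 × 1 = 40
  R–I1: 10 × 2 = 20
Total = 20 + 180 + 40 + 20 = 260.

260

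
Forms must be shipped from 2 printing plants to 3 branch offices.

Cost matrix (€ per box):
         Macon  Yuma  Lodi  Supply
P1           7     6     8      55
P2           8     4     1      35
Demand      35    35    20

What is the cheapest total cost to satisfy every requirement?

445

An optimal shipping plan:
  P1–Macon: 35 × €7 = €245
  P1–Yuma: 20 × €6 = €120
  P2–Yuma: 15 × €4 = €60
  P2–Lodi: 20 × €1 = €20
Total = 245 + 120 + 60 + 20 = €445.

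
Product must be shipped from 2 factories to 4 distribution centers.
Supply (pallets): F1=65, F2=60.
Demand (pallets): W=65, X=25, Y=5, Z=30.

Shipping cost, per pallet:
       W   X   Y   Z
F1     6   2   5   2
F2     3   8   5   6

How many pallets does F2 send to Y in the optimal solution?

Solving gives:
  F1–W: 5 × 6 = 30
  F1–X: 25 × 2 = 50
  F1–Y: 5 × 5 = 25
  F1–Z: 30 × 2 = 60
  F2–W: 60 × 3 = 180
Total cost = 345.
The route F2→Y is not used.

0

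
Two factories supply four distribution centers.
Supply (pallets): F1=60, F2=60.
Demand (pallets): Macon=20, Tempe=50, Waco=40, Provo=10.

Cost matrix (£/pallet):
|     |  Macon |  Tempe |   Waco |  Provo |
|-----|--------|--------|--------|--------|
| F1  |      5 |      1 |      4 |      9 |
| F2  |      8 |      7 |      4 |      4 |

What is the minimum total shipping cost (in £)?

An optimal shipping plan:
  F1->Macon: 10 × £5 = £50
  F1->Tempe: 50 × £1 = £50
  F2->Macon: 10 × £8 = £80
  F2->Waco: 40 × £4 = £160
  F2->Provo: 10 × £4 = £40
Total = 50 + 50 + 80 + 160 + 40 = £380.

380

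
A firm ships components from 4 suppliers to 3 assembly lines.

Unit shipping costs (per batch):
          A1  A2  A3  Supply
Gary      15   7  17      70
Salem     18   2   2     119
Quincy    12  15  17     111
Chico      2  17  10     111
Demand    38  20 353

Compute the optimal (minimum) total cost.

An optimal shipping plan:
  Gary->A2: 20 × 7 = 140
  Gary->A3: 50 × 17 = 850
  Salem->A3: 119 × 2 = 238
  Quincy->A3: 111 × 17 = 1887
  Chico->A1: 38 × 2 = 76
  Chico->A3: 73 × 10 = 730
Total = 140 + 850 + 238 + 1887 + 76 + 730 = 3921.

3921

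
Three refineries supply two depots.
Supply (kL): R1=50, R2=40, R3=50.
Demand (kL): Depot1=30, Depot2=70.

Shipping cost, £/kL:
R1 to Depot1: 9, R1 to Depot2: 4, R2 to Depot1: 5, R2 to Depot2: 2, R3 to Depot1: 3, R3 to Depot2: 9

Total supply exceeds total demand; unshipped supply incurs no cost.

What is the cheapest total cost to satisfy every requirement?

290

An optimal shipping plan:
  R1→Depot2: 30 × £4 = £120
  R2→Depot2: 40 × £2 = £80
  R3→Depot1: 30 × £3 = £90
Total = 120 + 80 + 90 = £290.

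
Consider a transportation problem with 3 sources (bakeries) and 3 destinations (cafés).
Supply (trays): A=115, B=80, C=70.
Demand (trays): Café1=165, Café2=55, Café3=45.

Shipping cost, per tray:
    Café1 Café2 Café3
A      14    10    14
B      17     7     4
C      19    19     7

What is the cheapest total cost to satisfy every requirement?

3185

Optimal allocation:
  A–Café1: 115 × 14 = 1610
  B–Café2: 55 × 7 = 385
  B–Café3: 25 × 4 = 100
  C–Café1: 50 × 19 = 950
  C–Café3: 20 × 7 = 140
Total = 1610 + 385 + 100 + 950 + 140 = 3185.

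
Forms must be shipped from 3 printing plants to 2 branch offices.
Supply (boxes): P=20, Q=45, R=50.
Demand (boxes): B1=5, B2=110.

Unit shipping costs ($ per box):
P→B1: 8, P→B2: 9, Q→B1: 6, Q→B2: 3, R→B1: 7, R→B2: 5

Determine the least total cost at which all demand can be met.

560

Optimal allocation:
  P–B1: 5 boxes
  P–B2: 15 boxes
  Q–B2: 45 boxes
  R–B2: 50 boxes
Total cost = $560.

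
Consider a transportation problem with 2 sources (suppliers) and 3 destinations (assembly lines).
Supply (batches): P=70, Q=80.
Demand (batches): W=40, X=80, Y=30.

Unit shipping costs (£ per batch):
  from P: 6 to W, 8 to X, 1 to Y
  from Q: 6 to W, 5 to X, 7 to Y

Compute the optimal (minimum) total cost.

Optimal allocation:
  P to W: 40 × £6 = £240
  P to Y: 30 × £1 = £30
  Q to X: 80 × £5 = £400
Total = 240 + 30 + 400 = £670.

670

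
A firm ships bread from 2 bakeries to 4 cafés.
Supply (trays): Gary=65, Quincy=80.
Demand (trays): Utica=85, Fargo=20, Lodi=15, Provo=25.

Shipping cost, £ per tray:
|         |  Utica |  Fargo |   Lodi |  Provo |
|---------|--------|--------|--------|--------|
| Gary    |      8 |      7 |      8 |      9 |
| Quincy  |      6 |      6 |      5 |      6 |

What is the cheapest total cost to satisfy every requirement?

Optimal allocation:
  Gary->Utica: 45 × £8 = £360
  Gary->Fargo: 20 × £7 = £140
  Quincy->Utica: 40 × £6 = £240
  Quincy->Lodi: 15 × £5 = £75
  Quincy->Provo: 25 × £6 = £150
Total = 360 + 140 + 240 + 75 + 150 = £965.

965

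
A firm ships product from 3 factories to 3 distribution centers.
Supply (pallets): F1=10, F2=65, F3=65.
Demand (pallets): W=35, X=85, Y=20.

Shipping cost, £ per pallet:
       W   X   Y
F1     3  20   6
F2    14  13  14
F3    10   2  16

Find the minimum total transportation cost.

An optimal shipping plan:
  F1->W: 10 × £3 = £30
  F2->W: 25 × £14 = £350
  F2->X: 20 × £13 = £260
  F2->Y: 20 × £14 = £280
  F3->X: 65 × £2 = £130
Total = 30 + 350 + 260 + 280 + 130 = £1050.
(Supply check: F1 ships 10; F2 ships 65; F3 ships 65.)

1050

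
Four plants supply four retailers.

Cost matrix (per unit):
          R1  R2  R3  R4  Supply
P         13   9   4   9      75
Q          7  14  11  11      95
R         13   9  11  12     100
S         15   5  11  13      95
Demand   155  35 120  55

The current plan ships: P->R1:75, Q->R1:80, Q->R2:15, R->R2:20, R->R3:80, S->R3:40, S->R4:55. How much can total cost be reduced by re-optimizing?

870

Current plan cost = 75·13 + 80·7 + 15·14 + 20·9 + 80·11 + 40·11 + 55·13 = 3960.
Optimal plan:
  P->R3: 75 units
  Q->R1: 95 units
  R->R1: 60 units
  R->R4: 40 units
  S->R2: 35 units
  S->R3: 45 units
  S->R4: 15 units
Optimal cost = 3090.
Saving = 3960 − 3090 = 870.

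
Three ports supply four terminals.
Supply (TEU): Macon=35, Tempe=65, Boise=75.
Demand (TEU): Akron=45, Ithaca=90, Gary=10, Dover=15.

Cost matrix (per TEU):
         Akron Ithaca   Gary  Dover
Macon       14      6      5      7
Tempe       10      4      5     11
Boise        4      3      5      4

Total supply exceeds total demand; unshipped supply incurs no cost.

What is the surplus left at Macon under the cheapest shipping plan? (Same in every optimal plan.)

Minimum-cost shipments:
  Macon→Ithaca: 10 TEU
  Macon→Gary: 10 TEU
  Tempe→Ithaca: 65 TEU
  Boise→Akron: 45 TEU
  Boise→Ithaca: 15 TEU
  Boise→Dover: 15 TEU
Total cost = 655.
Macon ships 20 of its 35, leaving 15.

15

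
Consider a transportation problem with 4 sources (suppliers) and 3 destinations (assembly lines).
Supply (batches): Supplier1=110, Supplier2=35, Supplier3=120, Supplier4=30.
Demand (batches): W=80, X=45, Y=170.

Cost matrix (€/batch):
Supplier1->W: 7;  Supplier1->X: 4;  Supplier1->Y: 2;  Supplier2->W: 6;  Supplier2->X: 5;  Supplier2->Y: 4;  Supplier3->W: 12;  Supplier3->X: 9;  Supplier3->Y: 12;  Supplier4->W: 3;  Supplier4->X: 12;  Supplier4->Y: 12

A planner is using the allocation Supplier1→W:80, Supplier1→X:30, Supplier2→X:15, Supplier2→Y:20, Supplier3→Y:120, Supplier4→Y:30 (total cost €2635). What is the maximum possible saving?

880

Current plan cost = 80·7 + 30·4 + 15·5 + 20·4 + 120·12 + 30·12 = €2635.
Optimal plan:
  Supplier1–Y: 110 × €2 = €220
  Supplier2–Y: 35 × €4 = €140
  Supplier3–W: 50 × €12 = €600
  Supplier3–X: 45 × €9 = €405
  Supplier3–Y: 25 × €12 = €300
  Supplier4–W: 30 × €3 = €90
Optimal cost = €1755.
Saving = 2635 − 1755 = €880.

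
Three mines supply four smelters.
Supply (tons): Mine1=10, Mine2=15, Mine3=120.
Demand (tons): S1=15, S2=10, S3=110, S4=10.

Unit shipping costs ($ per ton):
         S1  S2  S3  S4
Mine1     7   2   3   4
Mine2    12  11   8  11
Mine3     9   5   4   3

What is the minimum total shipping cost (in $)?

670

An optimal shipping plan:
  Mine1 to S2: 10 tons
  Mine2 to S1: 15 tons
  Mine3 to S3: 110 tons
  Mine3 to S4: 10 tons
Total cost = $670.
(Supply check: Mine1 ships 10; Mine2 ships 15; Mine3 ships 120.)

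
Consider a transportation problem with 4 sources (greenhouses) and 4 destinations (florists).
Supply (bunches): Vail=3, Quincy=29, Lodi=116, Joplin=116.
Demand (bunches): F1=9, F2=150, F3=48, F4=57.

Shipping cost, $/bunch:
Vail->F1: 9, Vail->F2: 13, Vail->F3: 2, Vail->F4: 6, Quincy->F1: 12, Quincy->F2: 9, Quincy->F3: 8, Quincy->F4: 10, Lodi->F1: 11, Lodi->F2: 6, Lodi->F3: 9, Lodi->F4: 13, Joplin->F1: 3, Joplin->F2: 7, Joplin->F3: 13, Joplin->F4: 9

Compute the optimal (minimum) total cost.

One minimum-cost allocation:
  Vail->F3: 3 bunches
  Quincy->F3: 29 bunches
  Lodi->F2: 100 bunches
  Lodi->F3: 16 bunches
  Joplin->F1: 9 bunches
  Joplin->F2: 50 bunches
  Joplin->F4: 57 bunches
Total cost = $1872.
(Supply check: Vail ships 3; Quincy ships 29; Lodi ships 116; Joplin ships 116.)

1872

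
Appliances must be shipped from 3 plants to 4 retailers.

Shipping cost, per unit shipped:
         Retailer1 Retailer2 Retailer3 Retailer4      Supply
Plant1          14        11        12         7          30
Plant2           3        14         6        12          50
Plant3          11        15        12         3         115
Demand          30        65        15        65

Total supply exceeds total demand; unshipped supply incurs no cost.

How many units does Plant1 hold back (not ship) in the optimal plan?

0

An optimal plan:
  Plant1→Retailer2: 30 × 11 = 330
  Plant2→Retailer1: 30 × 3 = 90
  Plant2→Retailer2: 5 × 14 = 70
  Plant2→Retailer3: 15 × 6 = 90
  Plant3→Retailer2: 30 × 15 = 450
  Plant3→Retailer4: 65 × 3 = 195
Total cost = 1225.
Plant1 ships 30 of its 30, leaving 0.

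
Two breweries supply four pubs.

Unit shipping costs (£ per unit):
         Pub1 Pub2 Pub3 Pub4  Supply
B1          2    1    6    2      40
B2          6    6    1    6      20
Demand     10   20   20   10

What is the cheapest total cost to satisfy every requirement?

A cheapest plan:
  B1→Pub1: 10 × £2 = £20
  B1→Pub2: 20 × £1 = £20
  B1→Pub4: 10 × £2 = £20
  B2→Pub3: 20 × £1 = £20
Total = 20 + 20 + 20 + 20 = £80.
(Supply check: B1 ships 40; B2 ships 20.)

80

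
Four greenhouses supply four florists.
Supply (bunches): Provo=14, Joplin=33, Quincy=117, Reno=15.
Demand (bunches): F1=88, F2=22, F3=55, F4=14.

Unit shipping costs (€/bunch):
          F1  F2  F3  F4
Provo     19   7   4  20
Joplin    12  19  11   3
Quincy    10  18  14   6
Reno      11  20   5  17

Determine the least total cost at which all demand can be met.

One minimum-cost allocation:
  Provo->F2: 14 × €7 = €98
  Joplin->F3: 19 × €11 = €209
  Joplin->F4: 14 × €3 = €42
  Quincy->F1: 88 × €10 = €880
  Quincy->F2: 8 × €18 = €144
  Quincy->F3: 21 × €14 = €294
  Reno->F3: 15 × €5 = €75
Total = 98 + 209 + 42 + 880 + 144 + 294 + 75 = €1742.

1742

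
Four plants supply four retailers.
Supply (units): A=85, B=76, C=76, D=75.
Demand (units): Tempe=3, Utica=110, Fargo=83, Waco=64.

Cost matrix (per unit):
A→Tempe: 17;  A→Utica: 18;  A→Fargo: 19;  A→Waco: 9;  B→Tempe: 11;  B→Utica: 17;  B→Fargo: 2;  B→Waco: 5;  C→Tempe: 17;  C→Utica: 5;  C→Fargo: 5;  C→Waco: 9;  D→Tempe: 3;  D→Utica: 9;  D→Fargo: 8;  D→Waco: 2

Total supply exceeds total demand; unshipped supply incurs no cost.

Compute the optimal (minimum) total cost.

One minimum-cost allocation:
  A to Waco: 33 units
  B to Fargo: 76 units
  C to Utica: 76 units
  D to Tempe: 3 units
  D to Utica: 34 units
  D to Fargo: 7 units
  D to Waco: 31 units
Total cost = 1262.
(Supply check: A ships 33; B ships 76; C ships 76; D ships 75.)

1262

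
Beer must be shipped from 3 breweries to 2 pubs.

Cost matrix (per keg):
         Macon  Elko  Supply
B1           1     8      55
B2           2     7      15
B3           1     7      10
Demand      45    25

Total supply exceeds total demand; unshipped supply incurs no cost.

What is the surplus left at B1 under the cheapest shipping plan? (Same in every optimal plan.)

10

Minimum-cost shipments:
  B1->Macon: 45 × 1 = 45
  B2->Elko: 15 × 7 = 105
  B3->Elko: 10 × 7 = 70
Total cost = 220.
B1 ships 45 of its 55, leaving 10.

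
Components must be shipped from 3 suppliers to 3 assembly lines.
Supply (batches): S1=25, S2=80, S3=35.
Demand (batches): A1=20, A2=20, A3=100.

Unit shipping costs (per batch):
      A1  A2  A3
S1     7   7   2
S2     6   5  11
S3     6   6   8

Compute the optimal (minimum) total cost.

A cheapest plan:
  S1→A3: 25 × 2 = 50
  S2→A1: 20 × 6 = 120
  S2→A2: 20 × 5 = 100
  S2→A3: 40 × 11 = 440
  S3→A3: 35 × 8 = 280
Total = 50 + 120 + 100 + 440 + 280 = 990.

990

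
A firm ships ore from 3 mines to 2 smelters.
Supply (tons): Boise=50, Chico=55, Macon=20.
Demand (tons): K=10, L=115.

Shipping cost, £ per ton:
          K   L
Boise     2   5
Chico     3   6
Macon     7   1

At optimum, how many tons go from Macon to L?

20

The minimum-cost plan:
  Boise→K: 10 × £2 = £20
  Boise→L: 40 × £5 = £200
  Chico→L: 55 × £6 = £330
  Macon→L: 20 × £1 = £20
Total cost = £570.
So Macon→L carries 20 tons.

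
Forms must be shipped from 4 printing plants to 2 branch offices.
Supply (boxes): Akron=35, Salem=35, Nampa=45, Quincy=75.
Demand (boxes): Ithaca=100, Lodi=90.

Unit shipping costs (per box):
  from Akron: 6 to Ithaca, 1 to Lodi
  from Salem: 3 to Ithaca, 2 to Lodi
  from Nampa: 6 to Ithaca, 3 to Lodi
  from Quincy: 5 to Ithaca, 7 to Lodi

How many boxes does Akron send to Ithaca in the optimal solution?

0

Solving gives:
  Akron–Lodi: 35 × 1 = 35
  Salem–Ithaca: 25 × 3 = 75
  Salem–Lodi: 10 × 2 = 20
  Nampa–Lodi: 45 × 3 = 135
  Quincy–Ithaca: 75 × 5 = 375
Total cost = 640.
The route Akron→Ithaca is not used.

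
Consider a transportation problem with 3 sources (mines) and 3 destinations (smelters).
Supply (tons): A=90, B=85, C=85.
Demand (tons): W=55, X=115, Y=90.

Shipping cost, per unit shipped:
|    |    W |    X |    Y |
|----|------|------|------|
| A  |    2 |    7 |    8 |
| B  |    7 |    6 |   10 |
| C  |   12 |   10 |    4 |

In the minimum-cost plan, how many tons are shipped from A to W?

55

The minimum-cost plan:
  A->W: 55 × 2 = 110
  A->X: 30 × 7 = 210
  A->Y: 5 × 8 = 40
  B->X: 85 × 6 = 510
  C->Y: 85 × 4 = 340
Total cost = 1210.
So A→W carries 55 tons.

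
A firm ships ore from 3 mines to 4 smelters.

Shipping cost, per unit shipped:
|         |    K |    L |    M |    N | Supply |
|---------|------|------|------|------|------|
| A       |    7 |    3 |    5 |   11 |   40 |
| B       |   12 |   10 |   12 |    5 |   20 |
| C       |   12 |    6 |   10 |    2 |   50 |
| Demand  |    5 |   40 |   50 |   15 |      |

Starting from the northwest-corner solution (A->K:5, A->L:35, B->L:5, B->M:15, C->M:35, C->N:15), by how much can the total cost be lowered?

85

Current plan cost = 5·7 + 35·3 + 5·10 + 15·12 + 35·10 + 15·2 = 750.
Optimal plan:
  A->M: 40 × 5 = 200
  B->K: 5 × 12 = 60
  B->M: 10 × 12 = 120
  B->N: 5 × 5 = 25
  C->L: 40 × 6 = 240
  C->N: 10 × 2 = 20
Optimal cost = 665.
Saving = 750 − 665 = 85.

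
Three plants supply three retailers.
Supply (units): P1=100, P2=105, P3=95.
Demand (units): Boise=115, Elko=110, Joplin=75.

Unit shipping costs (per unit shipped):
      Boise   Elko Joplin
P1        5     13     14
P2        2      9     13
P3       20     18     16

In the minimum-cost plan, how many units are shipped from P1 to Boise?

100

Optimal shipments:
  P1→Boise: 100 × 5 = 500
  P2→Boise: 15 × 2 = 30
  P2→Elko: 90 × 9 = 810
  P3→Elko: 20 × 18 = 360
  P3→Joplin: 75 × 16 = 1200
Total cost = 2900.
So P1→Boise carries 100 units.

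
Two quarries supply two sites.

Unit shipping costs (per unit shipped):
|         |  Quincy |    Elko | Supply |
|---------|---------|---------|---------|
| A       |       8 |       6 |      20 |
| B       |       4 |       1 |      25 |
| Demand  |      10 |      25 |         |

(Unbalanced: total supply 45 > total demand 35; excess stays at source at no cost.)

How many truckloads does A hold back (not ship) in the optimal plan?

10

Minimum-cost shipments:
  A→Quincy: 10 × 8 = 80
  B→Elko: 25 × 1 = 25
Total cost = 105.
A ships 10 of its 20, leaving 10.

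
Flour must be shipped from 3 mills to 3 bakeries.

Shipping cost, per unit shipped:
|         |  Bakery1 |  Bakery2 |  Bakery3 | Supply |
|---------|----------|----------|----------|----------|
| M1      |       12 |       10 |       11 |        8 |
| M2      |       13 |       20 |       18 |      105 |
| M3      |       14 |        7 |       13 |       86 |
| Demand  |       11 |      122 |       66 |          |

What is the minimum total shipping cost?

A cheapest plan:
  M1→Bakery2: 8 × 10 = 80
  M2→Bakery1: 11 × 13 = 143
  M2→Bakery2: 28 × 20 = 560
  M2→Bakery3: 66 × 18 = 1188
  M3→Bakery2: 86 × 7 = 602
Total = 80 + 143 + 560 + 1188 + 602 = 2573.

2573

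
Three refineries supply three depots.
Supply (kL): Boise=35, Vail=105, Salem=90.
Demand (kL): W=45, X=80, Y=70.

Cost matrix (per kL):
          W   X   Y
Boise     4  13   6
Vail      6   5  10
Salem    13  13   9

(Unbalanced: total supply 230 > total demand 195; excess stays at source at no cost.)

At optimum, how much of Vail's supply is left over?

0

An optimal plan:
  Boise–W: 20 × 4 = 80
  Boise–Y: 15 × 6 = 90
  Vail–W: 25 × 6 = 150
  Vail–X: 80 × 5 = 400
  Salem–Y: 55 × 9 = 495
Total cost = 1215.
Vail ships 105 of its 105, leaving 0.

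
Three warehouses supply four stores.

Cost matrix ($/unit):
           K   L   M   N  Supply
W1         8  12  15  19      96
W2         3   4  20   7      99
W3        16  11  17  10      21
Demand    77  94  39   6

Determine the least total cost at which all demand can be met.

1642

A cheapest plan:
  W1->K: 72 × $8 = $576
  W1->M: 24 × $15 = $360
  W2->K: 5 × $3 = $15
  W2->L: 94 × $4 = $376
  W3->M: 15 × $17 = $255
  W3->N: 6 × $10 = $60
Total = 576 + 360 + 15 + 376 + 255 + 60 = $1642.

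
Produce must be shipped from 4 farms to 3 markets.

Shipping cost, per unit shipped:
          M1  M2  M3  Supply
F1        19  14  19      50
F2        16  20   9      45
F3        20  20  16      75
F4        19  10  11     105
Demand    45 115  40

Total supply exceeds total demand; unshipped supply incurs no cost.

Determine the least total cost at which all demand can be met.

An optimal shipping plan:
  F1–M1: 40 × 19 = 760
  F1–M2: 10 × 14 = 140
  F2–M1: 5 × 16 = 80
  F2–M3: 40 × 9 = 360
  F4–M2: 105 × 10 = 1050
Total = 760 + 140 + 80 + 360 + 1050 = 2390.

2390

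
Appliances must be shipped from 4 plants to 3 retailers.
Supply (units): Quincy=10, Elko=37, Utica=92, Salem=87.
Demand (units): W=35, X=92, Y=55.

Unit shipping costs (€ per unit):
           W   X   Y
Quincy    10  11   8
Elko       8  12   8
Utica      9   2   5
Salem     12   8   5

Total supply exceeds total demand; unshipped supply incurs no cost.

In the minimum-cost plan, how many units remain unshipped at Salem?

32

An optimal plan:
  Elko→W: 35 × €8 = €280
  Utica→X: 92 × €2 = €184
  Salem→Y: 55 × €5 = €275
Total cost = €739.
Salem ships 55 of its 87, leaving 32.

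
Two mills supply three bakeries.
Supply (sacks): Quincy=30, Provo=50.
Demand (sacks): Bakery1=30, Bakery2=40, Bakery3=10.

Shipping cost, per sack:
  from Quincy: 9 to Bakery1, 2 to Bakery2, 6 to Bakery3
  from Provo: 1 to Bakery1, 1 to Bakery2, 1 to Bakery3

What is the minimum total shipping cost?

A cheapest plan:
  Quincy→Bakery2: 30 × 2 = 60
  Provo→Bakery1: 30 × 1 = 30
  Provo→Bakery2: 10 × 1 = 10
  Provo→Bakery3: 10 × 1 = 10
Total = 60 + 30 + 10 + 10 = 110.

110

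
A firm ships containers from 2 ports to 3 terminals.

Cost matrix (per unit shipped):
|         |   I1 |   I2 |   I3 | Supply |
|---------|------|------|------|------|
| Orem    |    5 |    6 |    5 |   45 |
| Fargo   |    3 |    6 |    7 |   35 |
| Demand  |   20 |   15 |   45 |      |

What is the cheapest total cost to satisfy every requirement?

375

A cheapest plan:
  Orem–I3: 45 × 5 = 225
  Fargo–I1: 20 × 3 = 60
  Fargo–I2: 15 × 6 = 90
Total = 225 + 60 + 90 = 375.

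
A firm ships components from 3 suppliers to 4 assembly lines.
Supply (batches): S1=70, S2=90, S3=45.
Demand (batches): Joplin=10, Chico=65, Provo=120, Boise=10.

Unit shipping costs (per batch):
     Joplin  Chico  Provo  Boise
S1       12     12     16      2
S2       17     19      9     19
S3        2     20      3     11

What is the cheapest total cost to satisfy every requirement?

A cheapest plan:
  S1–Chico: 60 batches
  S1–Boise: 10 batches
  S2–Chico: 5 batches
  S2–Provo: 85 batches
  S3–Joplin: 10 batches
  S3–Provo: 35 batches
Total cost = 1725.

1725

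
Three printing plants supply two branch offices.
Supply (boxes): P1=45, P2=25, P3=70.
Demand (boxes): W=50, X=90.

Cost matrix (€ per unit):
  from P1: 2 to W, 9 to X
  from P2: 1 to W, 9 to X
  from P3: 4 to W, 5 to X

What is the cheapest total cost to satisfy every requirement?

605

Optimal allocation:
  P1 to W: 25 × €2 = €50
  P1 to X: 20 × €9 = €180
  P2 to W: 25 × €1 = €25
  P3 to X: 70 × €5 = €350
Total = 50 + 180 + 25 + 350 = €605.
(Supply check: P1 ships 45; P2 ships 25; P3 ships 70.)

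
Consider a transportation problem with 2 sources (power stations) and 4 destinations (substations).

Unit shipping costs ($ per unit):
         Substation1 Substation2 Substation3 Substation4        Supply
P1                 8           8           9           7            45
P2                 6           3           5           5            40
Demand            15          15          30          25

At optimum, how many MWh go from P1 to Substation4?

The minimum-cost plan:
  P1→Substation1: 15 × $8 = $120
  P1→Substation3: 5 × $9 = $45
  P1→Substation4: 25 × $7 = $175
  P2→Substation2: 15 × $3 = $45
  P2→Substation3: 25 × $5 = $125
Total cost = $510.
So P1→Substation4 carries 25 MWh.

25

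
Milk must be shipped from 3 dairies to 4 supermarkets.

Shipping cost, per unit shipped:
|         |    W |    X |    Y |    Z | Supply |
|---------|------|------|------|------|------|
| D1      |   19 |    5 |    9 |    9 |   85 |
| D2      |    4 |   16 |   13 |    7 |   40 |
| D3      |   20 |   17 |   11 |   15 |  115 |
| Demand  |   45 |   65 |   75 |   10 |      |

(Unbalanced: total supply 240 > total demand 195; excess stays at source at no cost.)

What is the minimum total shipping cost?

Optimal allocation:
  D1→X: 65 crates
  D1→Y: 10 crates
  D1→Z: 10 crates
  D2→W: 40 crates
  D3→W: 5 crates
  D3→Y: 65 crates
Total cost = 1480.
(Supply check: D1 ships 85; D2 ships 40; D3 ships 70.)

1480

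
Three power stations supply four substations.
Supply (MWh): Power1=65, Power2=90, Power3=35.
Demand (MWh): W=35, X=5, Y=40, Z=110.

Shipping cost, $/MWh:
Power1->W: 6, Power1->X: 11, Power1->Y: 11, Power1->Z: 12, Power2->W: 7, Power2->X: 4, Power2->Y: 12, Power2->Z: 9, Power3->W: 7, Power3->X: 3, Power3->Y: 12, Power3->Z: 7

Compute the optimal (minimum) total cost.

1600

One minimum-cost allocation:
  Power1 to W: 25 × $6 = $150
  Power1 to Y: 40 × $11 = $440
  Power2 to W: 10 × $7 = $70
  Power2 to X: 5 × $4 = $20
  Power2 to Z: 75 × $9 = $675
  Power3 to Z: 35 × $7 = $245
Total = 150 + 440 + 70 + 20 + 675 + 245 = $1600.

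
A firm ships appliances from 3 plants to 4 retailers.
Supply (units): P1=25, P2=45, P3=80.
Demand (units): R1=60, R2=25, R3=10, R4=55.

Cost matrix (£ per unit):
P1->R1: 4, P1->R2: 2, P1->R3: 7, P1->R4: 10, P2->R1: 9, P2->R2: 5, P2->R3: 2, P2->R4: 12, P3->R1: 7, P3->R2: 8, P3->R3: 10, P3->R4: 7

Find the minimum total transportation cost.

895

An optimal shipping plan:
  P1–R1: 25 × £4 = £100
  P2–R1: 10 × £9 = £90
  P2–R2: 25 × £5 = £125
  P2–R3: 10 × £2 = £20
  P3–R1: 25 × £7 = £175
  P3–R4: 55 × £7 = £385
Total = 100 + 90 + 125 + 20 + 175 + 385 = £895.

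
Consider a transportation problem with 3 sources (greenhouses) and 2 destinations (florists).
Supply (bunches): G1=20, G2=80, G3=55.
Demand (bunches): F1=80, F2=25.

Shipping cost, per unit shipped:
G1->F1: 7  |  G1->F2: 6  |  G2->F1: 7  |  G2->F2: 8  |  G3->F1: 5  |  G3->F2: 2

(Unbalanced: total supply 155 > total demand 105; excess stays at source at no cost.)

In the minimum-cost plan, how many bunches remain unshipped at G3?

Minimum-cost shipments:
  G2→F1: 50 × 7 = 350
  G3→F1: 30 × 5 = 150
  G3→F2: 25 × 2 = 50
Total cost = 550.
G3 ships 55 of its 55, leaving 0.

0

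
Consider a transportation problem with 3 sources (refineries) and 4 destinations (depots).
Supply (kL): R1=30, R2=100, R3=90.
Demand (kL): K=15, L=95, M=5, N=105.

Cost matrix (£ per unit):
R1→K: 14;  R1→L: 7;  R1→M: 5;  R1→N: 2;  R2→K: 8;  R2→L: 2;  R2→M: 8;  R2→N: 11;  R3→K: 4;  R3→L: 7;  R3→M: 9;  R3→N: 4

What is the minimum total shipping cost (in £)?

650

An optimal shipping plan:
  R1–N: 30 × £2 = £60
  R2–L: 95 × £2 = £190
  R2–M: 5 × £8 = £40
  R3–K: 15 × £4 = £60
  R3–N: 75 × £4 = £300
Total = 60 + 190 + 40 + 60 + 300 = £650.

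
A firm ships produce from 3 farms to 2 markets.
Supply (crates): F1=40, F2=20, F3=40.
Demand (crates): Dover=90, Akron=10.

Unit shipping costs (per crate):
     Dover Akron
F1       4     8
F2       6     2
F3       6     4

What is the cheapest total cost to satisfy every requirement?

Optimal allocation:
  F1–Dover: 40 crates
  F2–Dover: 10 crates
  F2–Akron: 10 crates
  F3–Dover: 40 crates
Total cost = 480.

480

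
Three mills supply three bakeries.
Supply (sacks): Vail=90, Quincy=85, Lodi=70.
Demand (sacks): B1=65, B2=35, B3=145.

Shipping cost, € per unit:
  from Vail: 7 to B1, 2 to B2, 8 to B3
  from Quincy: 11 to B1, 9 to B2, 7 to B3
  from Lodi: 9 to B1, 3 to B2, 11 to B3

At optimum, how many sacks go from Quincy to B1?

0

Optimal shipments:
  Vail to B1: 30 × €7 = €210
  Vail to B3: 60 × €8 = €480
  Quincy to B3: 85 × €7 = €595
  Lodi to B1: 35 × €9 = €315
  Lodi to B2: 35 × €3 = €105
Total cost = €1705.
The route Quincy→B1 is not used.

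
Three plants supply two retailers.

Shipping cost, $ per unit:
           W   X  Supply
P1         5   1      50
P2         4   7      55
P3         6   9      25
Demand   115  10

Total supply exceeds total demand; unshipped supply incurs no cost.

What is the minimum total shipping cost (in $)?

Optimal allocation:
  P1->W: 40 × $5 = $200
  P1->X: 10 × $1 = $10
  P2->W: 55 × $4 = $220
  P3->W: 20 × $6 = $120
Total = 200 + 10 + 220 + 120 = $550.
(Supply check: P1 ships 50; P2 ships 55; P3 ships 20.)

550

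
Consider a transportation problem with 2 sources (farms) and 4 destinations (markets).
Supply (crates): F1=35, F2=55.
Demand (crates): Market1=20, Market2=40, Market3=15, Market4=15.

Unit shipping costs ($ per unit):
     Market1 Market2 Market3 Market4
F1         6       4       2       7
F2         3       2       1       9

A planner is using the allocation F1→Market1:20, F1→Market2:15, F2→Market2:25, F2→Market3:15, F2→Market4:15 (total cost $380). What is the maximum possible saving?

Current plan cost = 20·6 + 15·4 + 25·2 + 15·1 + 15·9 = $380.
Optimal plan:
  F1→Market2: 5 × $4 = $20
  F1→Market3: 15 × $2 = $30
  F1→Market4: 15 × $7 = $105
  F2→Market1: 20 × $3 = $60
  F2→Market2: 35 × $2 = $70
Optimal cost = $285.
Saving = 380 − 285 = $95.

95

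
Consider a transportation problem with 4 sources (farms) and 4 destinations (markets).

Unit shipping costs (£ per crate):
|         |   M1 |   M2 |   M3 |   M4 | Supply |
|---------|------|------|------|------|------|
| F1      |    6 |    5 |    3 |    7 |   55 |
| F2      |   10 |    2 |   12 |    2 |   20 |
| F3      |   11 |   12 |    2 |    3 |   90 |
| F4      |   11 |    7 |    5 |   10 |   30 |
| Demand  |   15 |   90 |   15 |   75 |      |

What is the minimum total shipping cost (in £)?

795

Optimal allocation:
  F1→M1: 15 × £6 = £90
  F1→M2: 40 × £5 = £200
  F2→M2: 20 × £2 = £40
  F3→M3: 15 × £2 = £30
  F3→M4: 75 × £3 = £225
  F4→M2: 30 × £7 = £210
Total = 90 + 200 + 40 + 30 + 225 + 210 = £795.
(Supply check: F1 ships 55; F2 ships 20; F3 ships 90; F4 ships 30.)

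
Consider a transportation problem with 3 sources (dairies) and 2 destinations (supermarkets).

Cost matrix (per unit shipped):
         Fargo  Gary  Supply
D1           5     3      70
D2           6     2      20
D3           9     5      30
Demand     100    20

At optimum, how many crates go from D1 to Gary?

Optimal shipments:
  D1–Fargo: 70 × 5 = 350
  D2–Fargo: 20 × 6 = 120
  D3–Fargo: 10 × 9 = 90
  D3–Gary: 20 × 5 = 100
Total cost = 660.
The route D1→Gary is not used.

0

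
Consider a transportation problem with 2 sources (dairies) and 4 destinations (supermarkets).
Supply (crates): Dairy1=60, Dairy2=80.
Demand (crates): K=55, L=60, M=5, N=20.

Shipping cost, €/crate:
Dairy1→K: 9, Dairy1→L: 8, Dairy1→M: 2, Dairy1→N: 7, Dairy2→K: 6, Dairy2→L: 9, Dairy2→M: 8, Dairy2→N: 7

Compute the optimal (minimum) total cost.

965

Optimal allocation:
  Dairy1 to L: 55 crates
  Dairy1 to M: 5 crates
  Dairy2 to K: 55 crates
  Dairy2 to L: 5 crates
  Dairy2 to N: 20 crates
Total cost = €965.
(Supply check: Dairy1 ships 60; Dairy2 ships 80.)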